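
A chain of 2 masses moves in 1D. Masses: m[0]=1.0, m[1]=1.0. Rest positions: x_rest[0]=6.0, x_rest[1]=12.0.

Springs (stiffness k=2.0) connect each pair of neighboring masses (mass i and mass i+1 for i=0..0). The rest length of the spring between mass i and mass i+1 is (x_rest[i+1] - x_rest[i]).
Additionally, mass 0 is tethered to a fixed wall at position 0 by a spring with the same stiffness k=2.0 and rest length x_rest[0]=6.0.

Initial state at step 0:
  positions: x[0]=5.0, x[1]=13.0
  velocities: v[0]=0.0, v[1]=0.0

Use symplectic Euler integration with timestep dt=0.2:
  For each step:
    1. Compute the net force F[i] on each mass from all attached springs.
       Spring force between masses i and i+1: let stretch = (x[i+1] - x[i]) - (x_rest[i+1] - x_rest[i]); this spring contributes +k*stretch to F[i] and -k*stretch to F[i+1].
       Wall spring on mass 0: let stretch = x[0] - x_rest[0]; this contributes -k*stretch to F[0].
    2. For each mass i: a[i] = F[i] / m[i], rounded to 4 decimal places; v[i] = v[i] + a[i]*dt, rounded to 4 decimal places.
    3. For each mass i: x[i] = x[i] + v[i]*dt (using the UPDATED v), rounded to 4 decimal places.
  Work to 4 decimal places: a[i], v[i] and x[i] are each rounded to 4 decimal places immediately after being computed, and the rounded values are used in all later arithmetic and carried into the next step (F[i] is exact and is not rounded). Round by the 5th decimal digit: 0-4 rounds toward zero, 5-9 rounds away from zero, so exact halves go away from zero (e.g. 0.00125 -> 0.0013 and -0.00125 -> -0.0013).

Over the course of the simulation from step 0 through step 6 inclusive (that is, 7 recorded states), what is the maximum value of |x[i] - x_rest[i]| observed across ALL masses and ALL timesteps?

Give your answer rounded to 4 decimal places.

Answer: 1.2629

Derivation:
Step 0: x=[5.0000 13.0000] v=[0.0000 0.0000]
Step 1: x=[5.2400 12.8400] v=[1.2000 -0.8000]
Step 2: x=[5.6688 12.5520] v=[2.1440 -1.4400]
Step 3: x=[6.1948 12.1933] v=[2.6298 -1.7933]
Step 4: x=[6.7051 11.8348] v=[2.5513 -1.7927]
Step 5: x=[7.0893 11.5459] v=[1.9211 -1.4446]
Step 6: x=[7.2629 11.3805] v=[0.8680 -0.8272]
Max displacement = 1.2629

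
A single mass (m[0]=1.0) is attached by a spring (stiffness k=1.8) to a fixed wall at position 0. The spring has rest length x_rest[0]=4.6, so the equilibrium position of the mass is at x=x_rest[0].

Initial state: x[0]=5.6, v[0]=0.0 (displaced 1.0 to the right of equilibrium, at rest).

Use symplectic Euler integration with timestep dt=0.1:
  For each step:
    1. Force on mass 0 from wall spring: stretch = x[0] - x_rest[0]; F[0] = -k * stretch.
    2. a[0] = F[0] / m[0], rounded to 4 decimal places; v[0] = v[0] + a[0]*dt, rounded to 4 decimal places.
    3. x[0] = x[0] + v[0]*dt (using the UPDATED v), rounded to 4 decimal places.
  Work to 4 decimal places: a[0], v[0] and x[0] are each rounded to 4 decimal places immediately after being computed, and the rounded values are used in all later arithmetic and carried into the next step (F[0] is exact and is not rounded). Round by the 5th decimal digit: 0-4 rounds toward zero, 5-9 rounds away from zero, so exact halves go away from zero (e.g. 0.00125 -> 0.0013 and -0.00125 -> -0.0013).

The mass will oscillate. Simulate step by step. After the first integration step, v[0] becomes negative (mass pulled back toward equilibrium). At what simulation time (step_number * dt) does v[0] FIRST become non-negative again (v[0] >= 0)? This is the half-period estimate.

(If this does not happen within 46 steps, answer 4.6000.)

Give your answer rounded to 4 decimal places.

Step 0: x=[5.6000] v=[0.0000]
Step 1: x=[5.5820] v=[-0.1800]
Step 2: x=[5.5463] v=[-0.3568]
Step 3: x=[5.4936] v=[-0.5271]
Step 4: x=[5.4248] v=[-0.6880]
Step 5: x=[5.3412] v=[-0.8365]
Step 6: x=[5.2442] v=[-0.9699]
Step 7: x=[5.1356] v=[-1.0859]
Step 8: x=[5.0174] v=[-1.1823]
Step 9: x=[4.8917] v=[-1.2574]
Step 10: x=[4.7607] v=[-1.3099]
Step 11: x=[4.6268] v=[-1.3388]
Step 12: x=[4.4924] v=[-1.3436]
Step 13: x=[4.3600] v=[-1.3242]
Step 14: x=[4.2319] v=[-1.2810]
Step 15: x=[4.1104] v=[-1.2147]
Step 16: x=[3.9977] v=[-1.1266]
Step 17: x=[3.8959] v=[-1.0182]
Step 18: x=[3.8068] v=[-0.8915]
Step 19: x=[3.7319] v=[-0.7487]
Step 20: x=[3.6727] v=[-0.5924]
Step 21: x=[3.6302] v=[-0.4255]
Step 22: x=[3.6051] v=[-0.2509]
Step 23: x=[3.5979] v=[-0.0718]
Step 24: x=[3.6088] v=[0.1086]
First v>=0 after going negative at step 24, time=2.4000

Answer: 2.4000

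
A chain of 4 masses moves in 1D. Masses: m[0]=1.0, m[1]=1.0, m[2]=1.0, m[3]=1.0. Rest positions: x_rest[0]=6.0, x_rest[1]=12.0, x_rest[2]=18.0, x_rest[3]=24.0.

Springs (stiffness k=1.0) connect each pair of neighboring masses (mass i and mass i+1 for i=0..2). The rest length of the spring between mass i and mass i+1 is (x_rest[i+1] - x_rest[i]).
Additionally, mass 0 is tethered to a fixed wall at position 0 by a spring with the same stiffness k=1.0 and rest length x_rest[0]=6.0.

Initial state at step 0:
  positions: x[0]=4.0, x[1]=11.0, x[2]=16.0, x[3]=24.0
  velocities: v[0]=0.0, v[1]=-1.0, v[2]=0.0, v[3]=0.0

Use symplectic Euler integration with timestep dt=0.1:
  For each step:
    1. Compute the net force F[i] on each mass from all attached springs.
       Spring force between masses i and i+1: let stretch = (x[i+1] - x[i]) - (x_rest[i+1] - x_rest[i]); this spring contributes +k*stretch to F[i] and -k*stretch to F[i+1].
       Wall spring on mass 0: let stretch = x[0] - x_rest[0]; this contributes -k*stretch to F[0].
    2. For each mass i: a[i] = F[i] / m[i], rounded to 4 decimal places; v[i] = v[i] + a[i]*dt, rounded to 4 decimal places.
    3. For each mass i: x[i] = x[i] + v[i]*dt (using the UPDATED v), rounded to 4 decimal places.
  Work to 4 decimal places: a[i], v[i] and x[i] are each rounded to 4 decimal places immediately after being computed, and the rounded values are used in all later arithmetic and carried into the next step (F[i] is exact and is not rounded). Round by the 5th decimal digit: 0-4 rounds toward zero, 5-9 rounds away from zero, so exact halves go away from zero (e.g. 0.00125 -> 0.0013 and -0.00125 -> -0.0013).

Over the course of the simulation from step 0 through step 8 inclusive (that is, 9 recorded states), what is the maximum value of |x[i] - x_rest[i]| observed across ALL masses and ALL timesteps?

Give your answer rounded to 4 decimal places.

Step 0: x=[4.0000 11.0000 16.0000 24.0000] v=[0.0000 -1.0000 0.0000 0.0000]
Step 1: x=[4.0300 10.8800 16.0300 23.9800] v=[0.3000 -1.2000 0.3000 -0.2000]
Step 2: x=[4.0882 10.7430 16.0880 23.9405] v=[0.5820 -1.3700 0.5800 -0.3950]
Step 3: x=[4.1721 10.5929 16.1711 23.8825] v=[0.8387 -1.5010 0.8308 -0.5803]
Step 4: x=[4.2785 10.4344 16.2755 23.8074] v=[1.0636 -1.5853 1.0441 -0.7514]
Step 5: x=[4.4036 10.2727 16.3968 23.7169] v=[1.2513 -1.6168 1.2132 -0.9046]
Step 6: x=[4.5434 10.1136 16.5301 23.6132] v=[1.3979 -1.5913 1.3328 -1.0366]
Step 7: x=[4.6935 9.9629 16.6701 23.4987] v=[1.5006 -1.5067 1.3995 -1.1449]
Step 8: x=[4.8493 9.8266 16.8113 23.3759] v=[1.5582 -1.3629 1.4116 -1.2278]
Max displacement = 2.1734

Answer: 2.1734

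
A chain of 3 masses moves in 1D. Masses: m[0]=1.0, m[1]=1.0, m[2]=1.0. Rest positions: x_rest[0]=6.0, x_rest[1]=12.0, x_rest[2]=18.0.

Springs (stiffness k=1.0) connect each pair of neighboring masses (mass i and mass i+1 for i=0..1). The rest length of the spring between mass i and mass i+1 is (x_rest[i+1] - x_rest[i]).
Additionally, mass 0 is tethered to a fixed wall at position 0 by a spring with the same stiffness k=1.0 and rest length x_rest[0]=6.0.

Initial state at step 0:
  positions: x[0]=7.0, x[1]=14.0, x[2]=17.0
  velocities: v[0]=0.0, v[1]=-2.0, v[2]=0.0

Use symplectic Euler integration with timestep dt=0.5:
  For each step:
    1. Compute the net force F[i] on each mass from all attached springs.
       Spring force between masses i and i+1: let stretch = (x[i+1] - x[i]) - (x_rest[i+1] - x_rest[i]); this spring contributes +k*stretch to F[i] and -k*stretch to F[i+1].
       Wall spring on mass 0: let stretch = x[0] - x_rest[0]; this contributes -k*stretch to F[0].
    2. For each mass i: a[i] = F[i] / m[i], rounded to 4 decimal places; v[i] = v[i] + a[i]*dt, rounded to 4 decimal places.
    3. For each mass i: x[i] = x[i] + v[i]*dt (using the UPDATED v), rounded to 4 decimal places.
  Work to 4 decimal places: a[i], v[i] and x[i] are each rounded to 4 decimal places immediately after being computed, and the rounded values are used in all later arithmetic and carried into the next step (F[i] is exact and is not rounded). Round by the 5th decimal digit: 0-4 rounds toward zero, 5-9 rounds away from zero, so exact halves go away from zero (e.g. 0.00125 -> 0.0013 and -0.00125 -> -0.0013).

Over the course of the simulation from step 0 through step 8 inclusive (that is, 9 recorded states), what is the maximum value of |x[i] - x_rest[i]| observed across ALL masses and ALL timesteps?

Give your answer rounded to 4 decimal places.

Answer: 3.0108

Derivation:
Step 0: x=[7.0000 14.0000 17.0000] v=[0.0000 -2.0000 0.0000]
Step 1: x=[7.0000 12.0000 17.7500] v=[0.0000 -4.0000 1.5000]
Step 2: x=[6.5000 10.1875 18.5625] v=[-1.0000 -3.6250 1.6250]
Step 3: x=[5.2969 9.5469 18.7813] v=[-2.4063 -1.2813 0.4375]
Step 4: x=[3.8320 10.1524 18.1915] v=[-2.9298 1.2109 -1.1797]
Step 5: x=[2.9892 11.1876 17.0919] v=[-1.6856 2.0703 -2.1993]
Step 6: x=[3.4487 11.6493 16.0162] v=[0.9190 0.9233 -2.1515]
Step 7: x=[5.0962 11.1525 15.3487] v=[3.2950 -0.9936 -1.3350]
Step 8: x=[6.9838 10.1907 15.1322] v=[3.7751 -1.9237 -0.4331]
Max displacement = 3.0108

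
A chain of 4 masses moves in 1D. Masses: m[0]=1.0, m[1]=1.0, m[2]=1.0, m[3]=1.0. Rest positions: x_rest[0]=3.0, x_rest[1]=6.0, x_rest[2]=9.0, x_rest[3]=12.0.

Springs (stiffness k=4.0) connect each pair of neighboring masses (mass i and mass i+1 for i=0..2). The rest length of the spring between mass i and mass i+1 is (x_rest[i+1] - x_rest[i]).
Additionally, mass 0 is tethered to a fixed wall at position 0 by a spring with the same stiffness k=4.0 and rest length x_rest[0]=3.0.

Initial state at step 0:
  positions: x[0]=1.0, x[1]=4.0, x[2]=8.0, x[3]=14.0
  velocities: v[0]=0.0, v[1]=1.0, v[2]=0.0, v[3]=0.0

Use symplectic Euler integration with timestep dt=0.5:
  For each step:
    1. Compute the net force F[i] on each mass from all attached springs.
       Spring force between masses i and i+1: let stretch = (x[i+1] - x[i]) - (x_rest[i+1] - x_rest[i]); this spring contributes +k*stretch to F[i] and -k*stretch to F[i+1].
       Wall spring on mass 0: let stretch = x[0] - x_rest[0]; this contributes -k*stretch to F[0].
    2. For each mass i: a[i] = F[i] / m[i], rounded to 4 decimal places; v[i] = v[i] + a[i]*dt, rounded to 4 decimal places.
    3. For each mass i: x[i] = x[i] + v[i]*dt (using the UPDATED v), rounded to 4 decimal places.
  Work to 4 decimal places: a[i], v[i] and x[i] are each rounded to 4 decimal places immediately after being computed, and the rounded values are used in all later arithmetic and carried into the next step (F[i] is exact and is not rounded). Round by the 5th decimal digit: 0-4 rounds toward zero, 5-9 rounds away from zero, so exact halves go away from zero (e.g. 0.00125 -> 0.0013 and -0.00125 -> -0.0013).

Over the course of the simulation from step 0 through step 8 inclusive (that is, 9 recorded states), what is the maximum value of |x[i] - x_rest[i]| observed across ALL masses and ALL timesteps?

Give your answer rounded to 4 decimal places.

Step 0: x=[1.0000 4.0000 8.0000 14.0000] v=[0.0000 1.0000 0.0000 0.0000]
Step 1: x=[3.0000 5.5000 10.0000 11.0000] v=[4.0000 3.0000 4.0000 -6.0000]
Step 2: x=[4.5000 9.0000 8.5000 10.0000] v=[3.0000 7.0000 -3.0000 -2.0000]
Step 3: x=[6.0000 7.5000 9.0000 10.5000] v=[3.0000 -3.0000 1.0000 1.0000]
Step 4: x=[3.0000 6.0000 9.5000 12.5000] v=[-6.0000 -3.0000 1.0000 4.0000]
Step 5: x=[0.0000 5.0000 9.5000 14.5000] v=[-6.0000 -2.0000 0.0000 4.0000]
Step 6: x=[2.0000 3.5000 10.0000 14.5000] v=[4.0000 -3.0000 1.0000 0.0000]
Step 7: x=[3.5000 7.0000 8.5000 13.0000] v=[3.0000 7.0000 -3.0000 -3.0000]
Step 8: x=[5.0000 8.5000 10.0000 10.0000] v=[3.0000 3.0000 3.0000 -6.0000]
Max displacement = 3.0000

Answer: 3.0000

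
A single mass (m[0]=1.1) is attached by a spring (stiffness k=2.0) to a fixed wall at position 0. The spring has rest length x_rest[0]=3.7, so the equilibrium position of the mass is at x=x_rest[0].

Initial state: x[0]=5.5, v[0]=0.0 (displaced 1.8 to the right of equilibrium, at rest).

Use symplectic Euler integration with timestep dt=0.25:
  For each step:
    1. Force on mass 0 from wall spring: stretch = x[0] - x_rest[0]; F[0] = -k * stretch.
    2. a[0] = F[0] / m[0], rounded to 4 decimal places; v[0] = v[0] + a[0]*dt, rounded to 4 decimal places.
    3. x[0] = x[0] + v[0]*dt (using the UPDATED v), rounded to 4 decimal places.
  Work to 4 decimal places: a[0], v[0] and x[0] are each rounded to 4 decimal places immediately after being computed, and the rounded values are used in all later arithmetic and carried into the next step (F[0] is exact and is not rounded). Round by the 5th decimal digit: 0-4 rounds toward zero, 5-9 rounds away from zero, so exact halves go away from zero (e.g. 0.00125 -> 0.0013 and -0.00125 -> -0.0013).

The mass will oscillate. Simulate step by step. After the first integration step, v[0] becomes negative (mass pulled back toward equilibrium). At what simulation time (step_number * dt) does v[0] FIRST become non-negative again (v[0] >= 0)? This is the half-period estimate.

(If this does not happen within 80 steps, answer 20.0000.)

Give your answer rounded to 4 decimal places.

Answer: 2.5000

Derivation:
Step 0: x=[5.5000] v=[0.0000]
Step 1: x=[5.2955] v=[-0.8182]
Step 2: x=[4.9097] v=[-1.5434]
Step 3: x=[4.3864] v=[-2.0933]
Step 4: x=[3.7851] v=[-2.4053]
Step 5: x=[3.1741] v=[-2.4440]
Step 6: x=[2.6229] v=[-2.2050]
Step 7: x=[2.1941] v=[-1.7154]
Step 8: x=[1.9364] v=[-1.0309]
Step 9: x=[1.8791] v=[-0.2293]
Step 10: x=[2.0287] v=[0.5984]
First v>=0 after going negative at step 10, time=2.5000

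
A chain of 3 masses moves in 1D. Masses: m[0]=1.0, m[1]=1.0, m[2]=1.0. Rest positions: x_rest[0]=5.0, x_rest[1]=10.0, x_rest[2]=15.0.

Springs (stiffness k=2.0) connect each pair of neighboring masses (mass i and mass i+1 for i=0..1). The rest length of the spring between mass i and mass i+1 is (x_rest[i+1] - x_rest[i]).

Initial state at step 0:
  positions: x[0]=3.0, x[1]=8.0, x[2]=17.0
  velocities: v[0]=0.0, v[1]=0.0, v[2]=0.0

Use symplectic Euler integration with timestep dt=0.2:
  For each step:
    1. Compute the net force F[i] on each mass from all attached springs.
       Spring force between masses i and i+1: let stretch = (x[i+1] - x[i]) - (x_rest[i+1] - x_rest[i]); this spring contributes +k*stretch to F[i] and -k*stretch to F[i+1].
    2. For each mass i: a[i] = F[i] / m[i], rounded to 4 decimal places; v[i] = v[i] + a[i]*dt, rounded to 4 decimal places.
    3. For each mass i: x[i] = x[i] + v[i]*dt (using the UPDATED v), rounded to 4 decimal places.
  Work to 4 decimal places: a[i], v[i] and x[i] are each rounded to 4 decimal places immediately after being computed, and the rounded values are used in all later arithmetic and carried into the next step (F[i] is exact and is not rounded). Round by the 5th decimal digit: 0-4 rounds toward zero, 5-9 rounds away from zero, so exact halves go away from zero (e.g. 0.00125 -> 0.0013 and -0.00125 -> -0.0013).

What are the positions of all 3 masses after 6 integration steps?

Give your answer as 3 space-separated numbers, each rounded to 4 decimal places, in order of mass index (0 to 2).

Step 0: x=[3.0000 8.0000 17.0000] v=[0.0000 0.0000 0.0000]
Step 1: x=[3.0000 8.3200 16.6800] v=[0.0000 1.6000 -1.6000]
Step 2: x=[3.0256 8.8832 16.0912] v=[0.1280 2.8160 -2.9440]
Step 3: x=[3.1198 9.5544 15.3258] v=[0.4710 3.3562 -3.8272]
Step 4: x=[3.3288 10.1726 14.4986] v=[1.0448 3.0909 -4.1358]
Step 5: x=[3.6853 10.5894 13.7254] v=[1.7823 2.0838 -3.8662]
Step 6: x=[4.1941 10.7047 13.1013] v=[2.5439 0.5766 -3.1206]

Answer: 4.1941 10.7047 13.1013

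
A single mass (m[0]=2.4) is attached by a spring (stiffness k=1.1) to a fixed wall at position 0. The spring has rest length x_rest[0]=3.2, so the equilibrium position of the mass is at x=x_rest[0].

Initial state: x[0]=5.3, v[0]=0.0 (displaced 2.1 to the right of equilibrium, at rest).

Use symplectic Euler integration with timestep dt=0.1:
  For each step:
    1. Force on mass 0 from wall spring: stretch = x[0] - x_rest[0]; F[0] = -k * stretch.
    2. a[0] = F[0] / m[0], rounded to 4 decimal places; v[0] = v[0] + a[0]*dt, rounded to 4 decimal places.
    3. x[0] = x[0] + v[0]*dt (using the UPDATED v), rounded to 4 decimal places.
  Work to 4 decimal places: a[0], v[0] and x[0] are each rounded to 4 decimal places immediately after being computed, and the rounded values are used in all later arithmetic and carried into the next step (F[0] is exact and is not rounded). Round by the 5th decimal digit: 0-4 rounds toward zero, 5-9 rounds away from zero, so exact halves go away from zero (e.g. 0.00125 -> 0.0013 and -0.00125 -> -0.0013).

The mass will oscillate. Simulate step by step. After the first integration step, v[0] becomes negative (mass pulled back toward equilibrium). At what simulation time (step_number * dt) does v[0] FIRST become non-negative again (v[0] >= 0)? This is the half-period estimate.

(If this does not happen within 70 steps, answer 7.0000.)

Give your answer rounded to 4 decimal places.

Step 0: x=[5.3000] v=[0.0000]
Step 1: x=[5.2904] v=[-0.0963]
Step 2: x=[5.2712] v=[-0.1921]
Step 3: x=[5.2425] v=[-0.2870]
Step 4: x=[5.2044] v=[-0.3806]
Step 5: x=[5.1572] v=[-0.4725]
Step 6: x=[5.1010] v=[-0.5622]
Step 7: x=[5.0361] v=[-0.6493]
Step 8: x=[4.9628] v=[-0.7335]
Step 9: x=[4.8814] v=[-0.8143]
Step 10: x=[4.7923] v=[-0.8914]
Step 11: x=[4.6959] v=[-0.9644]
Step 12: x=[4.5926] v=[-1.0330]
Step 13: x=[4.4829] v=[-1.0968]
Step 14: x=[4.3673] v=[-1.1556]
Step 15: x=[4.2464] v=[-1.2091]
Step 16: x=[4.1207] v=[-1.2571]
Step 17: x=[3.9908] v=[-1.2993]
Step 18: x=[3.8572] v=[-1.3356]
Step 19: x=[3.7206] v=[-1.3657]
Step 20: x=[3.5816] v=[-1.3896]
Step 21: x=[3.4409] v=[-1.4071]
Step 22: x=[3.2991] v=[-1.4181]
Step 23: x=[3.1568] v=[-1.4226]
Step 24: x=[3.0147] v=[-1.4206]
Step 25: x=[2.8735] v=[-1.4121]
Step 26: x=[2.7338] v=[-1.3971]
Step 27: x=[2.5962] v=[-1.3757]
Step 28: x=[2.4614] v=[-1.3480]
Step 29: x=[2.3300] v=[-1.3142]
Step 30: x=[2.2026] v=[-1.2743]
Step 31: x=[2.0797] v=[-1.2286]
Step 32: x=[1.9620] v=[-1.1773]
Step 33: x=[1.8499] v=[-1.1206]
Step 34: x=[1.7440] v=[-1.0587]
Step 35: x=[1.6448] v=[-0.9920]
Step 36: x=[1.5527] v=[-0.9207]
Step 37: x=[1.4682] v=[-0.8452]
Step 38: x=[1.3916] v=[-0.7658]
Step 39: x=[1.3233] v=[-0.6829]
Step 40: x=[1.2636] v=[-0.5969]
Step 41: x=[1.2128] v=[-0.5082]
Step 42: x=[1.1711] v=[-0.4171]
Step 43: x=[1.1387] v=[-0.3241]
Step 44: x=[1.1157] v=[-0.2296]
Step 45: x=[1.1023] v=[-0.1341]
Step 46: x=[1.0985] v=[-0.0380]
Step 47: x=[1.1043] v=[0.0583]
First v>=0 after going negative at step 47, time=4.7000

Answer: 4.7000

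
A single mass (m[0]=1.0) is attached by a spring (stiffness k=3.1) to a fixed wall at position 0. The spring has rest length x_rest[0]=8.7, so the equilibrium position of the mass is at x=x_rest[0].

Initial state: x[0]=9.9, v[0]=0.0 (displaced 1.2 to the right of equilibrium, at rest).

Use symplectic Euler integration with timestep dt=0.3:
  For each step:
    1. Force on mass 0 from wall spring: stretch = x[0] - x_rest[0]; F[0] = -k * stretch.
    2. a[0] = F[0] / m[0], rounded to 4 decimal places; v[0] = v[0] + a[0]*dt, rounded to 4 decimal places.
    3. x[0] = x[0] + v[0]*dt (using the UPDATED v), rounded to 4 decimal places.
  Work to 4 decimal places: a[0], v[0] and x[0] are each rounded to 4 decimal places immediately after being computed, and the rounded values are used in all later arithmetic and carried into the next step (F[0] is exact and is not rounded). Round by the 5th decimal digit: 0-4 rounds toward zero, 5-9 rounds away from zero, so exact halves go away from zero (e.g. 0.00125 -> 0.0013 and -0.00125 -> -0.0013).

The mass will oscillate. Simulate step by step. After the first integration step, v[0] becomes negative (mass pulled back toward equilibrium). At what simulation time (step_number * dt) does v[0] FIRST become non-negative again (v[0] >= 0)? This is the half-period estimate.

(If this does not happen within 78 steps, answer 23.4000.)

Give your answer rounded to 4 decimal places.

Answer: 1.8000

Derivation:
Step 0: x=[9.9000] v=[0.0000]
Step 1: x=[9.5652] v=[-1.1160]
Step 2: x=[8.9890] v=[-1.9206]
Step 3: x=[8.3322] v=[-2.1894]
Step 4: x=[7.7780] v=[-1.8473]
Step 5: x=[7.4811] v=[-0.9898]
Step 6: x=[7.5242] v=[0.1438]
First v>=0 after going negative at step 6, time=1.8000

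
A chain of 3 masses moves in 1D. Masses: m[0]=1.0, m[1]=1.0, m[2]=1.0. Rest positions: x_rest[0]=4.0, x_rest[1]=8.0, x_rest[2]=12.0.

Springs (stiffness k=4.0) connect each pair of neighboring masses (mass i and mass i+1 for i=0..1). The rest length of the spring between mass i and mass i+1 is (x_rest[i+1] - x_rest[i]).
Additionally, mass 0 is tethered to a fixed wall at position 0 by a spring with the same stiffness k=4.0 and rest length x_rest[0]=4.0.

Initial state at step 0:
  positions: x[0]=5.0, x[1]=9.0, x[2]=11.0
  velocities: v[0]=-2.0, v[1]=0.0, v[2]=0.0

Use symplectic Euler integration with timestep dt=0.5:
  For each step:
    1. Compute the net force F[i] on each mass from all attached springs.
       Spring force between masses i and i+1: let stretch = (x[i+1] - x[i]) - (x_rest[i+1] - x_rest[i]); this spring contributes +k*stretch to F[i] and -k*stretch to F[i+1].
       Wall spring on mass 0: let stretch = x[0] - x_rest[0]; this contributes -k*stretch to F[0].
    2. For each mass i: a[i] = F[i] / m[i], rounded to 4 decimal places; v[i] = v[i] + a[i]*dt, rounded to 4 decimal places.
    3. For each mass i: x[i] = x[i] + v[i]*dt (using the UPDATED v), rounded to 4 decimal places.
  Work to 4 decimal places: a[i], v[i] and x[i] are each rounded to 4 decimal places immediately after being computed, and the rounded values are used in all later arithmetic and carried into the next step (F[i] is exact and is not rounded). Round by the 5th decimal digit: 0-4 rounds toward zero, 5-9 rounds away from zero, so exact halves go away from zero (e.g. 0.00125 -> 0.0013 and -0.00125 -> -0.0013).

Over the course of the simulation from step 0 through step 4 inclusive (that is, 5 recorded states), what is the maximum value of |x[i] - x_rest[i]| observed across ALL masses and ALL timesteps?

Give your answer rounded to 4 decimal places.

Step 0: x=[5.0000 9.0000 11.0000] v=[-2.0000 0.0000 0.0000]
Step 1: x=[3.0000 7.0000 13.0000] v=[-4.0000 -4.0000 4.0000]
Step 2: x=[2.0000 7.0000 13.0000] v=[-2.0000 0.0000 0.0000]
Step 3: x=[4.0000 8.0000 11.0000] v=[4.0000 2.0000 -4.0000]
Step 4: x=[6.0000 8.0000 10.0000] v=[4.0000 0.0000 -2.0000]
Max displacement = 2.0000

Answer: 2.0000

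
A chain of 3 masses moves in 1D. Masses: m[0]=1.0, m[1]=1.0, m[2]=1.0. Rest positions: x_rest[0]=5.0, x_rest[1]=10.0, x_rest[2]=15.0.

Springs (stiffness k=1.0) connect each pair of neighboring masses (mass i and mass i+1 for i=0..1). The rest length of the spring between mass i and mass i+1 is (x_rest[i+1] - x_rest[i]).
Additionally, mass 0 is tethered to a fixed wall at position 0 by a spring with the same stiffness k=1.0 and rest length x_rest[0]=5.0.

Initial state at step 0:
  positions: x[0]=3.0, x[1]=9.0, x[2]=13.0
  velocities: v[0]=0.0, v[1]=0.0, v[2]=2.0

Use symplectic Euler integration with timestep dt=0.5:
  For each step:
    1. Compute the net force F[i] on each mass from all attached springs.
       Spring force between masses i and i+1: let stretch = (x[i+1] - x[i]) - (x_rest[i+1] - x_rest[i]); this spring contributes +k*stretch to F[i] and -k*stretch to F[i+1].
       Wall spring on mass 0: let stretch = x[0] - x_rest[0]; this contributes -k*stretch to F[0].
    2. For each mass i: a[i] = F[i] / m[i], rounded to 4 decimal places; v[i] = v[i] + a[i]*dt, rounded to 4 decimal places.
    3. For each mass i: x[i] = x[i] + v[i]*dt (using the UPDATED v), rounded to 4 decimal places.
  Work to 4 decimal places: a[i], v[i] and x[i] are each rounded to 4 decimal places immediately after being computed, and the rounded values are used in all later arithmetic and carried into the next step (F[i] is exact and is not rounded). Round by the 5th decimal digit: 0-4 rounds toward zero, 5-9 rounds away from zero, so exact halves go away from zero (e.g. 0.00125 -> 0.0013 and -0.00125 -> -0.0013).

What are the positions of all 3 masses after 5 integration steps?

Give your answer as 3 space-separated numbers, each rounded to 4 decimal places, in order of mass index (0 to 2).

Step 0: x=[3.0000 9.0000 13.0000] v=[0.0000 0.0000 2.0000]
Step 1: x=[3.7500 8.5000 14.2500] v=[1.5000 -1.0000 2.5000]
Step 2: x=[4.7500 8.2500 15.3125] v=[2.0000 -0.5000 2.1250]
Step 3: x=[5.4375 8.8907 15.8594] v=[1.3750 1.2813 1.0938]
Step 4: x=[5.6290 10.4103 15.9142] v=[0.3829 3.0391 0.1095]
Step 5: x=[5.6085 12.1105 15.8430] v=[-0.0410 3.4004 -0.1425]

Answer: 5.6085 12.1105 15.8430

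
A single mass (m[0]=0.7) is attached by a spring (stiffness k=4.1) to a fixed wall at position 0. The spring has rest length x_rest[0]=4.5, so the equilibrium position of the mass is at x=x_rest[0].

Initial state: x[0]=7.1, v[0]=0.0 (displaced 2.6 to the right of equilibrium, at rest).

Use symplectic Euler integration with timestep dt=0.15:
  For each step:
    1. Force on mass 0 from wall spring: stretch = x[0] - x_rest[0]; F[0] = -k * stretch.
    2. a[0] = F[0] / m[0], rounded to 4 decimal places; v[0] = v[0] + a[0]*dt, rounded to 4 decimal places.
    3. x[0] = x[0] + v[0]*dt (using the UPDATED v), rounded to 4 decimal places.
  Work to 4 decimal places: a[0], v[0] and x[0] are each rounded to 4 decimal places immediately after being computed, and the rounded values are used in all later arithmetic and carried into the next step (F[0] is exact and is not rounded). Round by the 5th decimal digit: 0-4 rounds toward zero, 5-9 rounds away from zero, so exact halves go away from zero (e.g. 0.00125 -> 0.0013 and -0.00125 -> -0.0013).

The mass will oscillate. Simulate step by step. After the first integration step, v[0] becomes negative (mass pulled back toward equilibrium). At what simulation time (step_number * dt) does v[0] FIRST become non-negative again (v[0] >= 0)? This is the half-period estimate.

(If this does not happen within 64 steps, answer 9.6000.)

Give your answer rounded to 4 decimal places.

Step 0: x=[7.1000] v=[0.0000]
Step 1: x=[6.7574] v=[-2.2843]
Step 2: x=[6.1173] v=[-4.2676]
Step 3: x=[5.2640] v=[-5.6885]
Step 4: x=[4.3100] v=[-6.3597]
Step 5: x=[3.3811] v=[-6.1928]
Step 6: x=[2.5996] v=[-5.2098]
Step 7: x=[2.0686] v=[-3.5402]
Step 8: x=[1.8580] v=[-1.4040]
Step 9: x=[1.9956] v=[0.9172]
First v>=0 after going negative at step 9, time=1.3500

Answer: 1.3500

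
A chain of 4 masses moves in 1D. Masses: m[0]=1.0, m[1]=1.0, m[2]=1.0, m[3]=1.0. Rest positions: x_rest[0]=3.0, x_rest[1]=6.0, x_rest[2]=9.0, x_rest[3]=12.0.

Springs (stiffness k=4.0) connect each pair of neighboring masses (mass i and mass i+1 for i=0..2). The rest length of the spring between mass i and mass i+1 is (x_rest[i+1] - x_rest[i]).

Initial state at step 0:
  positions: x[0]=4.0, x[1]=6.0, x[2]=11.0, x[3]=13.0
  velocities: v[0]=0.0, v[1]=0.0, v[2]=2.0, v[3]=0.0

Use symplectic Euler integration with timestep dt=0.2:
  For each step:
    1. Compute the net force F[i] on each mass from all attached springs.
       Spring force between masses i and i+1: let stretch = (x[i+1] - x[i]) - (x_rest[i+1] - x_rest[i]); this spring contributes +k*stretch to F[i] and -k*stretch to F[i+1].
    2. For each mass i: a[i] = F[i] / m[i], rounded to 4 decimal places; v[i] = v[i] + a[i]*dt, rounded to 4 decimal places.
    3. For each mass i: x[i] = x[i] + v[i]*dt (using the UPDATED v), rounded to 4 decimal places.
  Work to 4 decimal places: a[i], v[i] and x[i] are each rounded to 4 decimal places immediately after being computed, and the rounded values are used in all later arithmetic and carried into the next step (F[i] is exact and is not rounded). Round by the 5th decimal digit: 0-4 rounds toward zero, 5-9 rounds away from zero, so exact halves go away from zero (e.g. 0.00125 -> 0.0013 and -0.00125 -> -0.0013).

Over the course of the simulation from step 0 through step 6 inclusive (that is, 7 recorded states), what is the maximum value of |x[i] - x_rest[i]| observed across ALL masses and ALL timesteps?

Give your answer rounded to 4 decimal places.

Answer: 2.2776

Derivation:
Step 0: x=[4.0000 6.0000 11.0000 13.0000] v=[0.0000 0.0000 2.0000 0.0000]
Step 1: x=[3.8400 6.4800 10.9200 13.1600] v=[-0.8000 2.4000 -0.4000 0.8000]
Step 2: x=[3.6224 7.2480 10.4880 13.4416] v=[-1.0880 3.8400 -2.1600 1.4080]
Step 3: x=[3.5049 7.9543 10.0102 13.7306] v=[-0.5875 3.5315 -2.3891 1.4451]
Step 4: x=[3.6193 8.2776 9.7987 13.9044] v=[0.5720 1.6167 -1.0575 0.8688]
Step 5: x=[3.9990 8.0990 10.0007 13.9012] v=[1.8986 -0.8931 1.0102 -0.0158]
Step 6: x=[4.5547 7.5687 10.5225 13.7540] v=[2.7786 -2.6517 2.6092 -0.7362]
Max displacement = 2.2776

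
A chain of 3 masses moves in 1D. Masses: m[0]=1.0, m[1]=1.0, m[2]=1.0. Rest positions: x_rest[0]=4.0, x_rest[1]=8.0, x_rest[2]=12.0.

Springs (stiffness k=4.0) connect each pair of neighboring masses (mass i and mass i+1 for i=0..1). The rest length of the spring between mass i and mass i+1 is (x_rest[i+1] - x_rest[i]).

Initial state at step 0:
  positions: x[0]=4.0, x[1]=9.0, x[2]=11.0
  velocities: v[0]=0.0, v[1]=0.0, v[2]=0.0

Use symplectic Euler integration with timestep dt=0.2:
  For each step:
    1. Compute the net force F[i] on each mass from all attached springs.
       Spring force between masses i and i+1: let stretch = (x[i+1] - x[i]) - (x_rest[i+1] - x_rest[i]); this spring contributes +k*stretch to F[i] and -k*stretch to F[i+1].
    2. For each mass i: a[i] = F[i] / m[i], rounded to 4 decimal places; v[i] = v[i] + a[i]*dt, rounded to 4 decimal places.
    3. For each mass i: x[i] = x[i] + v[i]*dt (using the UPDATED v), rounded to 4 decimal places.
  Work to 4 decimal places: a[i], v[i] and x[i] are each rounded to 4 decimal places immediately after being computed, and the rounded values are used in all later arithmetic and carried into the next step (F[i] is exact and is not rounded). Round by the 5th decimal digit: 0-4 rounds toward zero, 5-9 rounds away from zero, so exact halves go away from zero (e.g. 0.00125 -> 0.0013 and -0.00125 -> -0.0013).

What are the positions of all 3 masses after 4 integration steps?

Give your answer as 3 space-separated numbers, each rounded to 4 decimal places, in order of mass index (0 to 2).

Answer: 4.4105 6.9349 12.6545

Derivation:
Step 0: x=[4.0000 9.0000 11.0000] v=[0.0000 0.0000 0.0000]
Step 1: x=[4.1600 8.5200 11.3200] v=[0.8000 -2.4000 1.6000]
Step 2: x=[4.3776 7.7904 11.8320] v=[1.0880 -3.6480 2.5600]
Step 3: x=[4.5012 7.1614 12.3373] v=[0.6182 -3.1450 2.5267]
Step 4: x=[4.4105 6.9349 12.6545] v=[-0.4536 -1.1324 1.5860]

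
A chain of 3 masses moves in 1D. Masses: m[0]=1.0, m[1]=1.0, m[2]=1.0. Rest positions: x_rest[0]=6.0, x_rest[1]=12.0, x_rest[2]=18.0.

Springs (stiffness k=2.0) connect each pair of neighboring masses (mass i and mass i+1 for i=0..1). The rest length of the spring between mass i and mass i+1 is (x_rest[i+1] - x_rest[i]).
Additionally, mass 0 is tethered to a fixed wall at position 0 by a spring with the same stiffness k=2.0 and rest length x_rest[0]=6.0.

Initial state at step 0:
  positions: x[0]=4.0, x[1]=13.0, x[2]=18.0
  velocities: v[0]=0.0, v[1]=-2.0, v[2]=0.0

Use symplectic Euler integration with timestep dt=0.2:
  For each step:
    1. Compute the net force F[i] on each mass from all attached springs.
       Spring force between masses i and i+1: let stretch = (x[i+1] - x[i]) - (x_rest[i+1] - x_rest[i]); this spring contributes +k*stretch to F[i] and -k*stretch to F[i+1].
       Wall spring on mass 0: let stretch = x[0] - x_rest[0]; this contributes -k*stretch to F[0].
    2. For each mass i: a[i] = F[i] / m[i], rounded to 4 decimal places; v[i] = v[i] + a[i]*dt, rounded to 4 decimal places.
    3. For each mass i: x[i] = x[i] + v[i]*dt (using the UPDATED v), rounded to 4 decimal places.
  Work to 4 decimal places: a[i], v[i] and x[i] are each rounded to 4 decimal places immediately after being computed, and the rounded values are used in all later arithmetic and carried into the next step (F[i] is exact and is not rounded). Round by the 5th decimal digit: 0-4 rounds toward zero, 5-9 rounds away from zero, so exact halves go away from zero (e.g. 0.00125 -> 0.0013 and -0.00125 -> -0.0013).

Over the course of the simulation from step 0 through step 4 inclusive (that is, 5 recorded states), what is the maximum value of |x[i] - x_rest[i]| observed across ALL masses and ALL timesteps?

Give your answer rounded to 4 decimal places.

Answer: 2.0663

Derivation:
Step 0: x=[4.0000 13.0000 18.0000] v=[0.0000 -2.0000 0.0000]
Step 1: x=[4.4000 12.2800 18.0800] v=[2.0000 -3.6000 0.4000]
Step 2: x=[5.0784 11.3936 18.1760] v=[3.3920 -4.4320 0.4800]
Step 3: x=[5.8557 10.5446 18.2094] v=[3.8867 -4.2451 0.1670]
Step 4: x=[6.5397 9.9337 18.1096] v=[3.4200 -3.0547 -0.4989]
Max displacement = 2.0663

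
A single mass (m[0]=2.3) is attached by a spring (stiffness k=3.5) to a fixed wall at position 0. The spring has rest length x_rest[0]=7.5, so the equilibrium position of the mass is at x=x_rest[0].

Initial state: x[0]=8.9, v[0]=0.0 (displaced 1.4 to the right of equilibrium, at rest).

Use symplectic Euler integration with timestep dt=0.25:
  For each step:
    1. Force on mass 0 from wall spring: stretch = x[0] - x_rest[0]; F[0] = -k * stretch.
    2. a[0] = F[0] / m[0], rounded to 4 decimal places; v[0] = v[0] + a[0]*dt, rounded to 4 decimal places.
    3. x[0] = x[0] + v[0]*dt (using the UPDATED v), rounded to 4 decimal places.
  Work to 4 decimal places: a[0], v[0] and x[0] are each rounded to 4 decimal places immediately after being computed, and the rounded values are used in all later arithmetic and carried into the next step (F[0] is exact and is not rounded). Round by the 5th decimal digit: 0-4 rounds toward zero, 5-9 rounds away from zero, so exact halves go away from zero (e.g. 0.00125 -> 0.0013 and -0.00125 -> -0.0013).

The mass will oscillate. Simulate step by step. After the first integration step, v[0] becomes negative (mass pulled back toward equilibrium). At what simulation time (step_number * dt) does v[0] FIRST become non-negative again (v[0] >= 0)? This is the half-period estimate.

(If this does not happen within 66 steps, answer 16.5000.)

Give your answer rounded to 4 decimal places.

Step 0: x=[8.9000] v=[0.0000]
Step 1: x=[8.7669] v=[-0.5326]
Step 2: x=[8.5133] v=[-1.0146]
Step 3: x=[8.1633] v=[-1.4001]
Step 4: x=[7.7502] v=[-1.6525]
Step 5: x=[7.3133] v=[-1.7477]
Step 6: x=[6.8941] v=[-1.6767]
Step 7: x=[6.5326] v=[-1.4462]
Step 8: x=[6.2631] v=[-1.0782]
Step 9: x=[6.1112] v=[-0.6077]
Step 10: x=[6.0914] v=[-0.0794]
Step 11: x=[6.2055] v=[0.4565]
First v>=0 after going negative at step 11, time=2.7500

Answer: 2.7500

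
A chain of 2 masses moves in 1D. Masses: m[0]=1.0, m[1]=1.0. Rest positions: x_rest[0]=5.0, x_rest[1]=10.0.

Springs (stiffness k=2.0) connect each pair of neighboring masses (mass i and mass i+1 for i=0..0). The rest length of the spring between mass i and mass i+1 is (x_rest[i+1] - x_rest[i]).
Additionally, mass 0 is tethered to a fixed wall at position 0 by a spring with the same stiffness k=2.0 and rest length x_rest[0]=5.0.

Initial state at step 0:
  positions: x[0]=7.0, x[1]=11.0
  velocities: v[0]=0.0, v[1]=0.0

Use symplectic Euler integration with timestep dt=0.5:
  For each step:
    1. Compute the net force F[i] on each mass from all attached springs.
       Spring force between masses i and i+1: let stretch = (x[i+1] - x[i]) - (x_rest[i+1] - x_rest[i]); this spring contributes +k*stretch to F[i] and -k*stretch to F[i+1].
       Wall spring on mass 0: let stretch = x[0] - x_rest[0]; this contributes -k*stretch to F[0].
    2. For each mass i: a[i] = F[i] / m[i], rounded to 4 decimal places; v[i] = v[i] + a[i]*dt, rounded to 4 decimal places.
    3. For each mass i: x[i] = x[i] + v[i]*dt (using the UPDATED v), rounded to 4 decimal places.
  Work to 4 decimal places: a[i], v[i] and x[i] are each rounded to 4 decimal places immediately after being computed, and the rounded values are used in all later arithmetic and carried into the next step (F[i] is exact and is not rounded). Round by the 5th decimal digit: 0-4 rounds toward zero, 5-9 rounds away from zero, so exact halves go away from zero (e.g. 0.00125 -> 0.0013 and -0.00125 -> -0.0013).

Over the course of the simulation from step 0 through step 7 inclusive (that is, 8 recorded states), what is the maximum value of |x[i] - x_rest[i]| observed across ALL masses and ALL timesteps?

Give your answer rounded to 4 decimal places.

Step 0: x=[7.0000 11.0000] v=[0.0000 0.0000]
Step 1: x=[5.5000 11.5000] v=[-3.0000 1.0000]
Step 2: x=[4.2500 11.5000] v=[-2.5000 0.0000]
Step 3: x=[4.5000 10.3750] v=[0.5000 -2.2500]
Step 4: x=[5.4375 8.8125] v=[1.8750 -3.1250]
Step 5: x=[5.3438 8.0625] v=[-0.1875 -1.5000]
Step 6: x=[3.9375 8.4532] v=[-2.8126 0.7813]
Step 7: x=[2.8203 9.0860] v=[-2.2344 1.2656]
Max displacement = 2.1797

Answer: 2.1797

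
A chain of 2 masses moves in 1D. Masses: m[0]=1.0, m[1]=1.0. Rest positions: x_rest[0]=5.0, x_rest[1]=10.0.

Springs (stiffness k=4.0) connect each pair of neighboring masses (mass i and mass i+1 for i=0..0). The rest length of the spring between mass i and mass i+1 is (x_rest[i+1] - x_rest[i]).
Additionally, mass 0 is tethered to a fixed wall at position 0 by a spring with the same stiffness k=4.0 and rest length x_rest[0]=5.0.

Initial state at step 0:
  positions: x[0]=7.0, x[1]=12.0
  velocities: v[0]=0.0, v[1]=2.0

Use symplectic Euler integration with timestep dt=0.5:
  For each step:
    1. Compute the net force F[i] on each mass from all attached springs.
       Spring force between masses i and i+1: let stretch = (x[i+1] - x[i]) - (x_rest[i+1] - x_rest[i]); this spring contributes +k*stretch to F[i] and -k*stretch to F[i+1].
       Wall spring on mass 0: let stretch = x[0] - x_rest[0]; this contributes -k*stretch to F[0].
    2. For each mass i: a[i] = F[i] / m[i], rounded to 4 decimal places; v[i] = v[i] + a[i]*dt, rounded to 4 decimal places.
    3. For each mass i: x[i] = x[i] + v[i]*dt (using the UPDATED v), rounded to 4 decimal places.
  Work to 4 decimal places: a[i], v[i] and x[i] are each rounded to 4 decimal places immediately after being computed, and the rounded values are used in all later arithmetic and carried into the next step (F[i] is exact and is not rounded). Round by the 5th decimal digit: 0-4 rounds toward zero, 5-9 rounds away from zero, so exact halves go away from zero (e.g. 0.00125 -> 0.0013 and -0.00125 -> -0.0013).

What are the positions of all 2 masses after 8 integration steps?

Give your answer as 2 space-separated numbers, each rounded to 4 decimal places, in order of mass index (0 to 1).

Answer: 4.0000 11.0000

Derivation:
Step 0: x=[7.0000 12.0000] v=[0.0000 2.0000]
Step 1: x=[5.0000 13.0000] v=[-4.0000 2.0000]
Step 2: x=[6.0000 11.0000] v=[2.0000 -4.0000]
Step 3: x=[6.0000 9.0000] v=[0.0000 -4.0000]
Step 4: x=[3.0000 9.0000] v=[-6.0000 0.0000]
Step 5: x=[3.0000 8.0000] v=[0.0000 -2.0000]
Step 6: x=[5.0000 7.0000] v=[4.0000 -2.0000]
Step 7: x=[4.0000 9.0000] v=[-2.0000 4.0000]
Step 8: x=[4.0000 11.0000] v=[0.0000 4.0000]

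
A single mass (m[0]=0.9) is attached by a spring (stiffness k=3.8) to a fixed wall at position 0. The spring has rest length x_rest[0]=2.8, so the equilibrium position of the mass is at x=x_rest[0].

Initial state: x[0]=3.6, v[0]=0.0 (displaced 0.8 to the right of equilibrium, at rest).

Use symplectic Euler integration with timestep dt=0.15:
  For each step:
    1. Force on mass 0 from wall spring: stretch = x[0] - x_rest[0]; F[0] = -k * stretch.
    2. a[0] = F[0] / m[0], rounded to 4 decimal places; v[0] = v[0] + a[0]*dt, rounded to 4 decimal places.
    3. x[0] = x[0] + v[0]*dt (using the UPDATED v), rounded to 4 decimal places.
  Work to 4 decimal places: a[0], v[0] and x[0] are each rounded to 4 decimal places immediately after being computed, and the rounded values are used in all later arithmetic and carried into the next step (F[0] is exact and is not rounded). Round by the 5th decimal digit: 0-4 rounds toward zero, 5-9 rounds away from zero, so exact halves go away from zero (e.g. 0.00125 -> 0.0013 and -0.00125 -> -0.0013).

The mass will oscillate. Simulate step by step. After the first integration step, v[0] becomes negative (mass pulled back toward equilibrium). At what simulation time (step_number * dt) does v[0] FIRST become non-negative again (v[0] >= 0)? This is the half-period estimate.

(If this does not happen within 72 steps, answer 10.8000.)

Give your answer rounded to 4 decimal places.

Answer: 1.6500

Derivation:
Step 0: x=[3.6000] v=[0.0000]
Step 1: x=[3.5240] v=[-0.5067]
Step 2: x=[3.3792] v=[-0.9652]
Step 3: x=[3.1794] v=[-1.3320]
Step 4: x=[2.9436] v=[-1.5723]
Step 5: x=[2.6941] v=[-1.6632]
Step 6: x=[2.4547] v=[-1.5961]
Step 7: x=[2.2481] v=[-1.3774]
Step 8: x=[2.0939] v=[-1.0279]
Step 9: x=[2.0068] v=[-0.5807]
Step 10: x=[1.9951] v=[-0.0783]
Step 11: x=[2.0598] v=[0.4315]
First v>=0 after going negative at step 11, time=1.6500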